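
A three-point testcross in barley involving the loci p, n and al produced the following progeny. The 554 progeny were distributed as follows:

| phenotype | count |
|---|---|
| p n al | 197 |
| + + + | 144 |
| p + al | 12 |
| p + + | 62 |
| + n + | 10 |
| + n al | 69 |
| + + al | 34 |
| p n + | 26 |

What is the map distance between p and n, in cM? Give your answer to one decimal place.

The two most frequent reciprocal classes, + + + and p n al, are the parental types, so the F1 was + + + / p n al.
The two rarest classes, + n + and p + al, are the double crossovers. Comparing them with the parentals, only the n allele has switched, so n is the middle locus and the order is al – n – p.
Crossovers in the n–p interval produce the single-crossover classes p + + and + n al (62 + 69 = 131) plus the double crossovers (22).
RF(n–p) = (131 + 22) / 554 = 153/554 = 0.2762 → 27.6 cM.

27.6 cM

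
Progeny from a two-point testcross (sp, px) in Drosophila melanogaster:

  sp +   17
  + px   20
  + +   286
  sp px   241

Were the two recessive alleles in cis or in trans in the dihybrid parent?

cis

The two most frequent classes are + + (286) and sp px (241); these are the parental (non-recombinant) types.
So the F1 carried + + on one chromosome and sp px on the other — the recessive alleles are on the same chromosome (cis / coupling).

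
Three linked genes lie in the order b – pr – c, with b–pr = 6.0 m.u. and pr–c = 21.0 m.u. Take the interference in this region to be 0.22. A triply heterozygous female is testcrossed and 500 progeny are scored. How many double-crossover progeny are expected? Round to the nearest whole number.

Map distances give recombination frequencies of 0.060 and 0.210 for the two intervals.
With interference 0.22 (so coincidence = 0.78), expected double-crossover frequency = 0.060 × 0.210 × 0.78 = 0.00983.
Expected number = 0.00983 × 500 = 4.91 ≈ 5.

5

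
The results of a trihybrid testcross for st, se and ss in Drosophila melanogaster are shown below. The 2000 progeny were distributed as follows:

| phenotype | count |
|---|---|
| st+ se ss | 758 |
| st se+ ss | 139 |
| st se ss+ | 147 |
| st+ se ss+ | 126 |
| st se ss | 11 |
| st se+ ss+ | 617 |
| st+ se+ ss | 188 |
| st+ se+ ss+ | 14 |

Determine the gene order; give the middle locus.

The two most frequent reciprocal classes, st+ se ss and st se+ ss+, are the parental types, so the F1 was st+ se ss / st se+ ss+.
The two rarest classes, st se ss and st+ se+ ss+, are the double crossovers. Comparing them with the parentals, only the st allele has switched, so st is the middle locus and the order is ss – st – se.

st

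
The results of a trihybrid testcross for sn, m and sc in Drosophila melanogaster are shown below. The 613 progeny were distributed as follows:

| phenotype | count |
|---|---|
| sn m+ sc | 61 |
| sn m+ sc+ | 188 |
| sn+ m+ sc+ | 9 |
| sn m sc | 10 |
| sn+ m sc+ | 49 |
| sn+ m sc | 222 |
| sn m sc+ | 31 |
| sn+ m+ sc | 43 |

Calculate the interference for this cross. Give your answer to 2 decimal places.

0.03

The two most frequent reciprocal classes, sn m+ sc+ and sn+ m sc, are the parental types, so the F1 was sn m+ sc+ / sn+ m sc.
The two rarest classes, sn+ m+ sc+ and sn m sc, are the double crossovers. Comparing them with the parentals, only the sn allele has switched, so sn is the middle locus and the order is sc – sn – m.
sc–sn: (110 + 19)/613 = 0.2104; sn–m: (74 + 19)/613 = 0.1517.
Expected DCO frequency = 0.2104 × 0.1517 ≈ 0.03192; observed = 19/613 ≈ 0.03100.
Coefficient of coincidence = 0.03100/0.03192 ≈ 0.97; interference = 1 − 0.97 = 0.03.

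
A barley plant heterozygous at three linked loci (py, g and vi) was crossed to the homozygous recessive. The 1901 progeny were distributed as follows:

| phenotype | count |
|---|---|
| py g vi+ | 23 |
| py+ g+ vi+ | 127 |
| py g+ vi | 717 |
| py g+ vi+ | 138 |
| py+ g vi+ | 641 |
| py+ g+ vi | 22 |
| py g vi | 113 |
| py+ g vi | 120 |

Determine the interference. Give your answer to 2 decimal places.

The two most frequent reciprocal classes, py g+ vi and py+ g vi+, are the parental types, so the F1 was py g+ vi / py+ g vi+.
The two rarest classes, py+ g+ vi and py g vi+, are the double crossovers. Comparing them with the parentals, only the py allele has switched, so py is the middle locus and the order is g – py – vi.
g–py: (240 + 45)/1901 = 0.1499; py–vi: (258 + 45)/1901 = 0.1594.
Expected DCO frequency = 0.1499 × 0.1594 ≈ 0.02389; observed = 45/1901 ≈ 0.02367.
Coefficient of coincidence = 0.02367/0.02389 ≈ 0.99; interference = 1 − 0.99 = 0.01.

0.01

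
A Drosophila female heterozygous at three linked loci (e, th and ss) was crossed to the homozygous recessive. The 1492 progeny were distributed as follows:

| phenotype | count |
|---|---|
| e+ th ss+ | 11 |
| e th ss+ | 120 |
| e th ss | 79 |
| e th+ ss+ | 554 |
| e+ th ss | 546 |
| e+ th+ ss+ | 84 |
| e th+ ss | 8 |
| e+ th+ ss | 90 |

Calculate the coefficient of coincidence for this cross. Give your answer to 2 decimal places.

The two most frequent reciprocal classes, e th+ ss+ and e+ th ss, are the parental types, so the F1 was e th+ ss+ / e+ th ss.
The two rarest classes, e th+ ss and e+ th ss+, are the double crossovers. Comparing them with the parentals, only the ss allele has switched, so ss is the middle locus and the order is e – ss – th.
e–ss: (163 + 19)/1492 = 0.1220; ss–th: (210 + 19)/1492 = 0.1535.
Expected DCO frequency = 0.1220 × 0.1535 ≈ 0.01873; observed = 19/1492 ≈ 0.01273.
Coefficient of coincidence = 0.01273/0.01873 ≈ 0.68.

0.68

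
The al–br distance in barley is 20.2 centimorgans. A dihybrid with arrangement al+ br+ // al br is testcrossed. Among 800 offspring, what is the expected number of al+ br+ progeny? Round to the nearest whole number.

319

A map distance of 20.2 centimorgans corresponds to a recombination frequency of 0.202.
The F1 is al+ br+ / al br, so al+ br+ is a parental gamete class with expected frequency (1 − r)/2 = 0.798/2 = 0.3990.
Expected number = 0.3990 × 800 = 319.20 ≈ 319.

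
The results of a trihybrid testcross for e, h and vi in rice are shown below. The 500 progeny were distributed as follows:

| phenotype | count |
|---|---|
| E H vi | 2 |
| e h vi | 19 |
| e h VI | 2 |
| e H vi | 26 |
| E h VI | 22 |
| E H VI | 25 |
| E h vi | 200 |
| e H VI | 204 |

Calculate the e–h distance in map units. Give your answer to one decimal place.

9.6 map units

The two most frequent reciprocal classes, E h vi and e H VI, are the parental types, so the F1 was E h vi / e H VI.
The two rarest classes, E H vi and e h VI, are the double crossovers. Comparing them with the parentals, only the h allele has switched, so h is the middle locus and the order is vi – h – e.
Crossovers in the h–e interval produce the single-crossover classes e h vi and E H VI (19 + 25 = 44) plus the double crossovers (4).
RF(h–e) = (44 + 4) / 500 = 48/500 = 0.0960 → 9.6 map units.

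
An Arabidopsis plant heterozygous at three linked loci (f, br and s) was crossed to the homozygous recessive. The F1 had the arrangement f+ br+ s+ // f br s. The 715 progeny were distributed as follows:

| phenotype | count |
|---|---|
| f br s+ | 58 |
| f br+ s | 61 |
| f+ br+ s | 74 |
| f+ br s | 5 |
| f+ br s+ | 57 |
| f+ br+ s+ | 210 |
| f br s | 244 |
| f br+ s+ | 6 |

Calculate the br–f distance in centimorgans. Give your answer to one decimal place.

18.0 centimorgans

The two rarest classes, f br+ s+ and f+ br s, are the double crossovers. Comparing them with the parentals, only the f allele has switched, so f is the middle locus and the order is br – f – s.
Crossovers in the br–f interval produce the single-crossover classes f+ br s+ and f br+ s (57 + 61 = 118) plus the double crossovers (11).
RF(br–f) = (118 + 11) / 715 = 129/715 = 0.1804 → 18.0 centimorgans.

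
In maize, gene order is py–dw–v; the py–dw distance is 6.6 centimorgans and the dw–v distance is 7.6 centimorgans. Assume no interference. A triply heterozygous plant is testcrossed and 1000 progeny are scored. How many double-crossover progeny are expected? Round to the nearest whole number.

5

Map distances give recombination frequencies of 0.066 and 0.076 for the two intervals.
With no interference, expected double-crossover frequency = 0.066 × 0.076 = 0.00502.
Expected number = 0.00502 × 1000 = 5.02 ≈ 5.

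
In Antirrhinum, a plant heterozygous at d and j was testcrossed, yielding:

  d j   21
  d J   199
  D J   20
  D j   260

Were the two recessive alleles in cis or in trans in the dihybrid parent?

The two most frequent classes are D j (260) and d J (199); these are the parental (non-recombinant) types.
So the F1 carried D j on one chromosome and d J on the other — the recessive alleles are on opposite chromosomes (trans / repulsion).

trans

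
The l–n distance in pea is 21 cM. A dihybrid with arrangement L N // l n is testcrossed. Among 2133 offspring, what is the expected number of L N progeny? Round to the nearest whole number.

A map distance of 21 cM corresponds to a recombination frequency of 0.210.
The F1 is L N / l n, so L N is a parental gamete class with expected frequency (1 − r)/2 = 0.790/2 = 0.3950.
Expected number = 0.3950 × 2133 = 842.54 ≈ 843.

843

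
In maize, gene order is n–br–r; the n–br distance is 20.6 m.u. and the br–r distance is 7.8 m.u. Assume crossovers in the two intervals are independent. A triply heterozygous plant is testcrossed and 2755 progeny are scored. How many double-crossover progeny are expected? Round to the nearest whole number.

44

Map distances give recombination frequencies of 0.206 and 0.078 for the two intervals.
With no interference, expected double-crossover frequency = 0.206 × 0.078 = 0.01607.
Expected number = 0.01607 × 2755 = 44.27 ≈ 44.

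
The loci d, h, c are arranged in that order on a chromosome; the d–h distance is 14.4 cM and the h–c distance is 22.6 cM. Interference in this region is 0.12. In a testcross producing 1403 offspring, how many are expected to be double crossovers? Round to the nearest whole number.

40

Map distances give recombination frequencies of 0.144 and 0.226 for the two intervals.
With interference 0.12 (so coincidence = 0.88), expected double-crossover frequency = 0.144 × 0.226 × 0.88 = 0.02864.
Expected number = 0.02864 × 1403 = 40.18 ≈ 40.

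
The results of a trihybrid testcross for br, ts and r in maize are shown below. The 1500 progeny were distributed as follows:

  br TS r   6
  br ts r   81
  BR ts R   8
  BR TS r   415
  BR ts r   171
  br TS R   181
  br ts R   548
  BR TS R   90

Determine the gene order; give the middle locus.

br

The two most frequent reciprocal classes, BR TS r and br ts R, are the parental types, so the F1 was BR TS r / br ts R.
The two rarest classes, br TS r and BR ts R, are the double crossovers. Comparing them with the parentals, only the br allele has switched, so br is the middle locus and the order is ts – br – r.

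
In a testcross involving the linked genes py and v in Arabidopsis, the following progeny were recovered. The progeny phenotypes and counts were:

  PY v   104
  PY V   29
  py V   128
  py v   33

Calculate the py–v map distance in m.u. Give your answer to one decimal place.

The two most frequent classes, PY v (104) and py V (128), are the parental types, so the F1 was PY v / py V.
The recombinant classes are PY V and py v: 29 + 33 = 62.
Recombination frequency = 62/294 = 0.2109 ≈ 21.1%, i.e. 21.1 m.u.

21.1 m.u.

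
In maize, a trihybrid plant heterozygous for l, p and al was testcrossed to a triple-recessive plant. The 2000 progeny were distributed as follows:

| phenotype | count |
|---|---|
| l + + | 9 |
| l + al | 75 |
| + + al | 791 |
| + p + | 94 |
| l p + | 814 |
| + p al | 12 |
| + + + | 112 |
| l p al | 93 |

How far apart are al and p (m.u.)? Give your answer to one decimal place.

11.3 m.u.

The two most frequent reciprocal classes, + + al and l p +, are the parental types, so the F1 was + + al / l p +.
The two rarest classes, + p al and l + +, are the double crossovers. Comparing them with the parentals, only the p allele has switched, so p is the middle locus and the order is l – p – al.
Crossovers in the p–al interval produce the single-crossover classes + + + and l p al (112 + 93 = 205) plus the double crossovers (21).
RF(p–al) = (205 + 21) / 2000 = 226/2000 = 0.1130 → 11.3 m.u.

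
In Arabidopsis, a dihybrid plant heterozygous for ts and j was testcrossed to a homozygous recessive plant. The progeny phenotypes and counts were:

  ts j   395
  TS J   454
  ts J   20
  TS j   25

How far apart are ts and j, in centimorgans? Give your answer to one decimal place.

The two most frequent classes, TS J (454) and ts j (395), are the parental types, so the F1 was TS J / ts j.
The recombinant classes are TS j and ts J: 25 + 20 = 45.
Recombination frequency = 45/894 = 0.0503 ≈ 5.0%, i.e. 5.0 centimorgans.

5.0 centimorgans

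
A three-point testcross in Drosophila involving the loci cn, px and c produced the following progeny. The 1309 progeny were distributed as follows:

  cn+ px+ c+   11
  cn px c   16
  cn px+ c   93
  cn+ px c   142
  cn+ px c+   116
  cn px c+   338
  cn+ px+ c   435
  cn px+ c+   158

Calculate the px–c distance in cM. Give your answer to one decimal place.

The two most frequent reciprocal classes, cn+ px+ c and cn px c+, are the parental types, so the F1 was cn+ px+ c / cn px c+.
The two rarest classes, cn+ px+ c+ and cn px c, are the double crossovers. Comparing them with the parentals, only the c allele has switched, so c is the middle locus and the order is cn – c – px.
Crossovers in the c–px interval produce the single-crossover classes cn+ px c and cn px+ c+ (142 + 158 = 300) plus the double crossovers (27).
RF(c–px) = (300 + 27) / 1309 = 327/1309 = 0.2498 → 25.0 cM.

25.0 cM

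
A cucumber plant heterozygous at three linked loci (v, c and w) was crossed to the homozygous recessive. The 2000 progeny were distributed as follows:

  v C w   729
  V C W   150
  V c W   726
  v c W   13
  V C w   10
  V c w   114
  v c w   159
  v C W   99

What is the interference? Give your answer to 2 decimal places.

The two most frequent reciprocal classes, V c W and v C w, are the parental types, so the F1 was V c W / v C w.
The two rarest classes, v c W and V C w, are the double crossovers. Comparing them with the parentals, only the v allele has switched, so v is the middle locus and the order is c – v – w.
c–v: (309 + 23)/2000 = 0.1660; v–w: (213 + 23)/2000 = 0.1180.
Expected DCO frequency = 0.1660 × 0.1180 ≈ 0.01959; observed = 23/2000 ≈ 0.01150.
Coefficient of coincidence = 0.01150/0.01959 ≈ 0.59; interference = 1 − 0.59 = 0.41.

0.41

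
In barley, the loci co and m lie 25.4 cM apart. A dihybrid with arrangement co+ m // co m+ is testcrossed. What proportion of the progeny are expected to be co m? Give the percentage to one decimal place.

12.7%

A map distance of 25.4 cM corresponds to a recombination frequency of 0.254.
The F1 is co+ m / co m+, so co m is a recombinant gamete class with expected frequency r/2 = 0.254/2 = 0.1270.
That is 0.1270 = 12.7% of the progeny.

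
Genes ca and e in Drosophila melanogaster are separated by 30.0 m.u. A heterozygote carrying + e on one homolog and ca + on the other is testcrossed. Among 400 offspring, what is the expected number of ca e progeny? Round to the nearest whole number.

60

A map distance of 30.0 m.u. corresponds to a recombination frequency of 0.300.
The F1 is + e / ca +, so ca e is a recombinant gamete class with expected frequency r/2 = 0.300/2 = 0.1500.
Expected number = 0.1500 × 400 = 60.00 ≈ 60.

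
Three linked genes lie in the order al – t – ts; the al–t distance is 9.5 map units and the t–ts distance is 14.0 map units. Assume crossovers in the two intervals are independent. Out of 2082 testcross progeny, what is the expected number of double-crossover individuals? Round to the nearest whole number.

28

Map distances give recombination frequencies of 0.095 and 0.140 for the two intervals.
With no interference, expected double-crossover frequency = 0.095 × 0.140 = 0.01330.
Expected number = 0.01330 × 2082 = 27.69 ≈ 28.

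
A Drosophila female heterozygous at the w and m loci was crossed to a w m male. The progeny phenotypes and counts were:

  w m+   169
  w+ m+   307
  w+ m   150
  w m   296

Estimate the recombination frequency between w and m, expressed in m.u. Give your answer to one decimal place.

34.6 m.u.

The two most frequent classes, w+ m+ (307) and w m (296), are the parental types, so the F1 was w+ m+ / w m.
The recombinant classes are w+ m and w m+: 150 + 169 = 319.
Recombination frequency = 319/922 = 0.3460 ≈ 34.6%, i.e. 34.6 m.u.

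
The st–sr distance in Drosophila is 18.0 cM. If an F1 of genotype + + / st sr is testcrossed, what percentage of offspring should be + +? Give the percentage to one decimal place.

A map distance of 18.0 cM corresponds to a recombination frequency of 0.180.
The F1 is + + / st sr, so + + is a parental gamete class with expected frequency (1 − r)/2 = 0.820/2 = 0.4100.
That is 0.4100 = 41.0% of the progeny.

41.0%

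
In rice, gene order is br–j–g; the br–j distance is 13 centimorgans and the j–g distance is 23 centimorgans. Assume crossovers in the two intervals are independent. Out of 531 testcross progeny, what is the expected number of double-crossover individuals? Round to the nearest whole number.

Map distances give recombination frequencies of 0.130 and 0.230 for the two intervals.
With no interference, expected double-crossover frequency = 0.130 × 0.230 = 0.02990.
Expected number = 0.02990 × 531 = 15.88 ≈ 16.

16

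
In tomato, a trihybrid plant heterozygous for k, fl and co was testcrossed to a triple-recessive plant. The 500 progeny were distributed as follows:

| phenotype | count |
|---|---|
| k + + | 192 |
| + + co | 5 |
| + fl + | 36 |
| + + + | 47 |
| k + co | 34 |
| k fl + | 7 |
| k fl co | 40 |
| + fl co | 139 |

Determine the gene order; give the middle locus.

fl

The two most frequent reciprocal classes, + fl co and k + +, are the parental types, so the F1 was + fl co / k + +.
The two rarest classes, + + co and k fl +, are the double crossovers. Comparing them with the parentals, only the fl allele has switched, so fl is the middle locus and the order is co – fl – k.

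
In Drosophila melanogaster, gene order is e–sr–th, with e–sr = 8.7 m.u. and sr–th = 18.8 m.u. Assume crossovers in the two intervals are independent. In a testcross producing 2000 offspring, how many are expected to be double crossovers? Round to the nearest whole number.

33

Map distances give recombination frequencies of 0.087 and 0.188 for the two intervals.
With no interference, expected double-crossover frequency = 0.087 × 0.188 = 0.01636.
Expected number = 0.01636 × 2000 = 32.71 ≈ 33.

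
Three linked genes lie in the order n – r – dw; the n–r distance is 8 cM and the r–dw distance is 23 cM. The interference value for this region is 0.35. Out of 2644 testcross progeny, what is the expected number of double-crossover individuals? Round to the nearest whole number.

32

Map distances give recombination frequencies of 0.080 and 0.230 for the two intervals.
With interference 0.35 (so coincidence = 0.65), expected double-crossover frequency = 0.080 × 0.230 × 0.65 = 0.01196.
Expected number = 0.01196 × 2644 = 31.62 ≈ 32.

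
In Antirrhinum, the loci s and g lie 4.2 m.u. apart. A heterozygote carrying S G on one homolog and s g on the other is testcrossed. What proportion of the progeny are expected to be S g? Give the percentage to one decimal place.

2.1%

A map distance of 4.2 m.u. corresponds to a recombination frequency of 0.042.
The F1 is S G / s g, so S g is a recombinant gamete class with expected frequency r/2 = 0.042/2 = 0.0210.
That is 0.0210 = 2.1% of the progeny.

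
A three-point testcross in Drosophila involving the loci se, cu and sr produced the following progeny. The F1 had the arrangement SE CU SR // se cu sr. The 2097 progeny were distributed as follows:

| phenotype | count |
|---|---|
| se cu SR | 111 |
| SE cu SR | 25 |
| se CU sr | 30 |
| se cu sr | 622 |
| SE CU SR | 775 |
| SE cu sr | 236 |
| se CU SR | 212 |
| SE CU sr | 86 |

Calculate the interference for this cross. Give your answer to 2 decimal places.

0.09

The two rarest classes, SE cu SR and se CU sr, are the double crossovers. Comparing them with the parentals, only the cu allele has switched, so cu is the middle locus and the order is sr – cu – se.
sr–cu: (197 + 55)/2097 = 0.1202; cu–se: (448 + 55)/2097 = 0.2399.
Expected DCO frequency = 0.1202 × 0.2399 ≈ 0.02884; observed = 55/2097 ≈ 0.02623.
Coefficient of coincidence = 0.02623/0.02884 ≈ 0.91; interference = 1 − 0.91 = 0.09.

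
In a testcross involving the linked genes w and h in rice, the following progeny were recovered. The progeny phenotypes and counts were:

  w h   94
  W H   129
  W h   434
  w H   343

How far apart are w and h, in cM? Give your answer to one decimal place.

22.3 cM

The two most frequent classes, W h (434) and w H (343), are the parental types, so the F1 was W h / w H.
The recombinant classes are W H and w h: 129 + 94 = 223.
Recombination frequency = 223/1000 = 0.2230 ≈ 22.3%, i.e. 22.3 cM.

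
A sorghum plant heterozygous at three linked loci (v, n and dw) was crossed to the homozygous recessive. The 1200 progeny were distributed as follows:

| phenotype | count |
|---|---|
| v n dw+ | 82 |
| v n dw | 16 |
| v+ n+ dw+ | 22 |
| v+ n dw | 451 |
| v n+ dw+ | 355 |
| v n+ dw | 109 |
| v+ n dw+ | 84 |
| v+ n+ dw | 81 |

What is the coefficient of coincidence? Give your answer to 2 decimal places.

0.98

The two most frequent reciprocal classes, v n+ dw+ and v+ n dw, are the parental types, so the F1 was v n+ dw+ / v+ n dw.
The two rarest classes, v+ n+ dw+ and v n dw, are the double crossovers. Comparing them with the parentals, only the v allele has switched, so v is the middle locus and the order is dw – v – n.
dw–v: (193 + 38)/1200 = 0.1925; v–n: (163 + 38)/1200 = 0.1675.
Expected DCO frequency = 0.1925 × 0.1675 ≈ 0.03224; observed = 38/1200 ≈ 0.03167.
Coefficient of coincidence = 0.03167/0.03224 ≈ 0.98.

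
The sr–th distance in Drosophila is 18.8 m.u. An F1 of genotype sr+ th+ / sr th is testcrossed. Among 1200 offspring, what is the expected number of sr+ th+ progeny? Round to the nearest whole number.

A map distance of 18.8 m.u. corresponds to a recombination frequency of 0.188.
The F1 is sr+ th+ / sr th, so sr+ th+ is a parental gamete class with expected frequency (1 − r)/2 = 0.812/2 = 0.4060.
Expected number = 0.4060 × 1200 = 487.20 ≈ 487.

487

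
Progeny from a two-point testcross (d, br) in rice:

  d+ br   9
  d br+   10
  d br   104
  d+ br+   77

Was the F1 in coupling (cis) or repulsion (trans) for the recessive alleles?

cis

The two most frequent classes are d+ br+ (77) and d br (104); these are the parental (non-recombinant) types.
So the F1 carried d+ br+ on one chromosome and d br on the other — the recessive alleles are on the same chromosome (cis / coupling).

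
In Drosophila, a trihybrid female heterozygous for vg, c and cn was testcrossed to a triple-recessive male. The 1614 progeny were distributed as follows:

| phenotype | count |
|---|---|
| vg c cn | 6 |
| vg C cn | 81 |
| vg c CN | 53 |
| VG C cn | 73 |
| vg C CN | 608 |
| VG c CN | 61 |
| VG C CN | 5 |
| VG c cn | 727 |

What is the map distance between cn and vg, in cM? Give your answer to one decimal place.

The two most frequent reciprocal classes, vg C CN and VG c cn, are the parental types, so the F1 was vg C CN / VG c cn.
The two rarest classes, VG C CN and vg c cn, are the double crossovers. Comparing them with the parentals, only the vg allele has switched, so vg is the middle locus and the order is c – vg – cn.
Crossovers in the vg–cn interval produce the single-crossover classes vg C cn and VG c CN (81 + 61 = 142) plus the double crossovers (11).
RF(vg–cn) = (142 + 11) / 1614 = 153/1614 = 0.0948 → 9.5 cM.

9.5 cM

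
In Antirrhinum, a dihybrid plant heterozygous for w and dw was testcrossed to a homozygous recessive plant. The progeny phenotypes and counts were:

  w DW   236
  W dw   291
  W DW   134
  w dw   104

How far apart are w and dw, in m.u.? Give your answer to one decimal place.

The two most frequent classes, W dw (291) and w DW (236), are the parental types, so the F1 was W dw / w DW.
The recombinant classes are W DW and w dw: 134 + 104 = 238.
Recombination frequency = 238/765 = 0.3111 ≈ 31.1%, i.e. 31.1 m.u.

31.1 m.u.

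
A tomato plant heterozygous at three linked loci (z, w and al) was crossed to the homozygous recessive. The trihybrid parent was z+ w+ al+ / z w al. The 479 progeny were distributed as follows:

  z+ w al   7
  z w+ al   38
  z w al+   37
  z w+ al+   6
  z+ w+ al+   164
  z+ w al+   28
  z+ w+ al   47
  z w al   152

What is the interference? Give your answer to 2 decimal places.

The two rarest classes, z w+ al+ and z+ w al, are the double crossovers. Comparing them with the parentals, only the z allele has switched, so z is the middle locus and the order is w – z – al.
w–z: (66 + 13)/479 = 0.1649; z–al: (84 + 13)/479 = 0.2025.
Expected DCO frequency = 0.1649 × 0.2025 ≈ 0.03339; observed = 13/479 ≈ 0.02714.
Coefficient of coincidence = 0.02714/0.03339 ≈ 0.81; interference = 1 − 0.81 = 0.19.

0.19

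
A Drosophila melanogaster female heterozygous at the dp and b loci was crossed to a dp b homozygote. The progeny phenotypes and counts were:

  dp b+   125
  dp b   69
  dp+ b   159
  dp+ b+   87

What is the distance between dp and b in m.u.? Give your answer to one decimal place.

The two most frequent classes, dp+ b (159) and dp b+ (125), are the parental types, so the F1 was dp+ b / dp b+.
The recombinant classes are dp+ b+ and dp b: 87 + 69 = 156.
Recombination frequency = 156/440 = 0.3545 ≈ 35.5%, i.e. 35.5 m.u.

35.5 m.u.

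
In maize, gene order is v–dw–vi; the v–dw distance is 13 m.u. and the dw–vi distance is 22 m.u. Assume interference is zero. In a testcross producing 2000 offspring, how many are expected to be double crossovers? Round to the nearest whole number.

57

Map distances give recombination frequencies of 0.130 and 0.220 for the two intervals.
With no interference, expected double-crossover frequency = 0.130 × 0.220 = 0.02860.
Expected number = 0.02860 × 2000 = 57.20 ≈ 57.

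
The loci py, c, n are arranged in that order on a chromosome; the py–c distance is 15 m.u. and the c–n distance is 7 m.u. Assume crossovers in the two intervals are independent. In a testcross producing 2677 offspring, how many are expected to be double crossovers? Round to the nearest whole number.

28

Map distances give recombination frequencies of 0.150 and 0.070 for the two intervals.
With no interference, expected double-crossover frequency = 0.150 × 0.070 = 0.01050.
Expected number = 0.01050 × 2677 = 28.11 ≈ 28.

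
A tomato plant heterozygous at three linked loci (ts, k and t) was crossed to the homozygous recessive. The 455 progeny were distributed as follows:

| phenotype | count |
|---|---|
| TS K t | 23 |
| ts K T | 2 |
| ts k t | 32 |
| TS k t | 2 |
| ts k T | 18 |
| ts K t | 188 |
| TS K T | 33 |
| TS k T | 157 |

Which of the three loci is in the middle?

t

The two most frequent reciprocal classes, TS k T and ts K t, are the parental types, so the F1 was TS k T / ts K t.
The two rarest classes, TS k t and ts K T, are the double crossovers. Comparing them with the parentals, only the t allele has switched, so t is the middle locus and the order is k – t – ts.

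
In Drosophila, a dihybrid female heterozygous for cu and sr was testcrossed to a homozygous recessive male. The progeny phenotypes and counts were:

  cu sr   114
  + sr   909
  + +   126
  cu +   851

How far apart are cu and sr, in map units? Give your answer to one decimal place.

12.0 map units

The two most frequent classes, + sr (909) and cu + (851), are the parental types, so the F1 was + sr / cu +.
The recombinant classes are + + and cu sr: 126 + 114 = 240.
Recombination frequency = 240/2000 = 0.1200 ≈ 12.0%, i.e. 12.0 map units.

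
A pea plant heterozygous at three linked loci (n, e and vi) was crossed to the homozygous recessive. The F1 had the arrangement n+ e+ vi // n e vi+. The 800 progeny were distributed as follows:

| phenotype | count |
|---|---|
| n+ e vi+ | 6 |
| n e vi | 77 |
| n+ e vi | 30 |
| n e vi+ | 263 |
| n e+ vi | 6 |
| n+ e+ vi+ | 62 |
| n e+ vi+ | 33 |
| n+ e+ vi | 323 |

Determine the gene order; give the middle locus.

The two rarest classes, n e+ vi and n+ e vi+, are the double crossovers. Comparing them with the parentals, only the n allele has switched, so n is the middle locus and the order is e – n – vi.

n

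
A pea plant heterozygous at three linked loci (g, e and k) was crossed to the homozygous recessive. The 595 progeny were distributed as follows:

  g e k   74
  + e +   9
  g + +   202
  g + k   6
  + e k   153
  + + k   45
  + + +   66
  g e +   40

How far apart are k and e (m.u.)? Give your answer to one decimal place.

16.8 m.u.

The two most frequent reciprocal classes, g + + and + e k, are the parental types, so the F1 was g + + / + e k.
The two rarest classes, g + k and + e +, are the double crossovers. Comparing them with the parentals, only the k allele has switched, so k is the middle locus and the order is e – k – g.
Crossovers in the e–k interval produce the single-crossover classes g e + and + + k (40 + 45 = 85) plus the double crossovers (15).
RF(e–k) = (85 + 15) / 595 = 100/595 = 0.1681 → 16.8 m.u.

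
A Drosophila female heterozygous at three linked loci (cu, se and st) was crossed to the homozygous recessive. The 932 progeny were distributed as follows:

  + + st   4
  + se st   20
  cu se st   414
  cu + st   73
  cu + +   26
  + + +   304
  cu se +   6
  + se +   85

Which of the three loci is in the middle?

The two most frequent reciprocal classes, cu se st and + + +, are the parental types, so the F1 was cu se st / + + +.
The two rarest classes, cu se + and + + st, are the double crossovers. Comparing them with the parentals, only the st allele has switched, so st is the middle locus and the order is se – st – cu.

st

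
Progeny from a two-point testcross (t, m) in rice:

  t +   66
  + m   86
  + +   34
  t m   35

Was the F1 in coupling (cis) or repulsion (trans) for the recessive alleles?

The two most frequent classes are + m (86) and t + (66); these are the parental (non-recombinant) types.
So the F1 carried + m on one chromosome and t + on the other — the recessive alleles are on opposite chromosomes (trans / repulsion).

trans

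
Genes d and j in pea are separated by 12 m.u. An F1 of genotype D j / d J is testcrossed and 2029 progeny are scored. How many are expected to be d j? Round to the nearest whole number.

122

A map distance of 12 m.u. corresponds to a recombination frequency of 0.120.
The F1 is D j / d J, so d j is a recombinant gamete class with expected frequency r/2 = 0.120/2 = 0.0600.
Expected number = 0.0600 × 2029 = 121.74 ≈ 122.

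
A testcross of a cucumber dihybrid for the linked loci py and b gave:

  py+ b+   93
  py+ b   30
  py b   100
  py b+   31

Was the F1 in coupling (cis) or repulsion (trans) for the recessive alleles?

cis

The two most frequent classes are py+ b+ (93) and py b (100); these are the parental (non-recombinant) types.
So the F1 carried py+ b+ on one chromosome and py b on the other — the recessive alleles are on the same chromosome (cis / coupling).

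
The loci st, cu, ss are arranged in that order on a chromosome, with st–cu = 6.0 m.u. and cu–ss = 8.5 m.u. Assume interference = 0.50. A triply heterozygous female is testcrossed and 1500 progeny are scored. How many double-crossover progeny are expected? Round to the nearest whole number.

4

Map distances give recombination frequencies of 0.060 and 0.085 for the two intervals.
With interference 0.50 (so coincidence = 0.50), expected double-crossover frequency = 0.060 × 0.085 × 0.50 = 0.00255.
Expected number = 0.00255 × 1500 = 3.83 ≈ 4.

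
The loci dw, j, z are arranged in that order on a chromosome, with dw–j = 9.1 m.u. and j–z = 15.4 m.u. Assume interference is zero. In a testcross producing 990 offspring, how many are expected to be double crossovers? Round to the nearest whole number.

Map distances give recombination frequencies of 0.091 and 0.154 for the two intervals.
With no interference, expected double-crossover frequency = 0.091 × 0.154 = 0.01401.
Expected number = 0.01401 × 990 = 13.87 ≈ 14.

14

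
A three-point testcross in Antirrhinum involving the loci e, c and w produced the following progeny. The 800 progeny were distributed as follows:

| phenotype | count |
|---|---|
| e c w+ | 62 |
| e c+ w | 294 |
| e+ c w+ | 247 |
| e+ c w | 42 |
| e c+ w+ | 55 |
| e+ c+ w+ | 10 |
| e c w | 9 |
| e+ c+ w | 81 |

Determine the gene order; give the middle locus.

The two most frequent reciprocal classes, e c+ w and e+ c w+, are the parental types, so the F1 was e c+ w / e+ c w+.
The two rarest classes, e c w and e+ c+ w+, are the double crossovers. Comparing them with the parentals, only the c allele has switched, so c is the middle locus and the order is w – c – e.

c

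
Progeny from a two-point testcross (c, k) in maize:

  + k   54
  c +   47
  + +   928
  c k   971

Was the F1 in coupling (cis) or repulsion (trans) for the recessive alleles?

cis

The two most frequent classes are + + (928) and c k (971); these are the parental (non-recombinant) types.
So the F1 carried + + on one chromosome and c k on the other — the recessive alleles are on the same chromosome (cis / coupling).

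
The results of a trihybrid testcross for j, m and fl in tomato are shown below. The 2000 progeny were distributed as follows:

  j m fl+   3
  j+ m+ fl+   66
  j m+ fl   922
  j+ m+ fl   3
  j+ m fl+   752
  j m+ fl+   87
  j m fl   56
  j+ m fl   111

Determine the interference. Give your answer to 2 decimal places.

0.54

The two most frequent reciprocal classes, j m+ fl and j+ m fl+, are the parental types, so the F1 was j m+ fl / j+ m fl+.
The two rarest classes, j+ m+ fl and j m fl+, are the double crossovers. Comparing them with the parentals, only the j allele has switched, so j is the middle locus and the order is fl – j – m.
fl–j: (198 + 6)/2000 = 0.1020; j–m: (122 + 6)/2000 = 0.0640.
Expected DCO frequency = 0.1020 × 0.0640 ≈ 0.00653; observed = 6/2000 ≈ 0.00300.
Coefficient of coincidence = 0.00300/0.00653 ≈ 0.46; interference = 1 − 0.46 = 0.54.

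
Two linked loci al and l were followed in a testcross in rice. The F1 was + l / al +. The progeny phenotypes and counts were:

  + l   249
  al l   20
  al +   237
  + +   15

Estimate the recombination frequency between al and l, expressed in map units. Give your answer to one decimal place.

6.7 map units

The recombinant classes are + + and al l: 15 + 20 = 35.
Recombination frequency = 35/521 = 0.0672 ≈ 6.7%, i.e. 6.7 map units.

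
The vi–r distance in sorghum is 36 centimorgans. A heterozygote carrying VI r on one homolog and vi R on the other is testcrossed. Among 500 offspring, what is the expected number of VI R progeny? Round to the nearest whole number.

A map distance of 36 centimorgans corresponds to a recombination frequency of 0.360.
The F1 is VI r / vi R, so VI R is a recombinant gamete class with expected frequency r/2 = 0.360/2 = 0.1800.
Expected number = 0.1800 × 500 = 90.00 ≈ 90.

90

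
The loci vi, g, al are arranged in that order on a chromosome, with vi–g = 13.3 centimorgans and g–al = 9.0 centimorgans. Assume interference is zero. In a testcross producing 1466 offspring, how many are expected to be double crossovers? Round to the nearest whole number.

18

Map distances give recombination frequencies of 0.133 and 0.090 for the two intervals.
With no interference, expected double-crossover frequency = 0.133 × 0.090 = 0.01197.
Expected number = 0.01197 × 1466 = 17.55 ≈ 18.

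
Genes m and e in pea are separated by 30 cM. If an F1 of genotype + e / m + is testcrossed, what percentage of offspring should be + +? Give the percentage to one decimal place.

A map distance of 30 cM corresponds to a recombination frequency of 0.300.
The F1 is + e / m +, so + + is a recombinant gamete class with expected frequency r/2 = 0.300/2 = 0.1500.
That is 0.1500 = 15.0% of the progeny.

15.0%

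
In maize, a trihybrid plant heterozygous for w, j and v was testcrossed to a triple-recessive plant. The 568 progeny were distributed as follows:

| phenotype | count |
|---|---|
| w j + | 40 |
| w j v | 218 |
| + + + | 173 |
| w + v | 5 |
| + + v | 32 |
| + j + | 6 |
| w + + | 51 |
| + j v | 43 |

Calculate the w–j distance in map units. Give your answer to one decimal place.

18.5 map units

The two most frequent reciprocal classes, + + + and w j v, are the parental types, so the F1 was + + + / w j v.
The two rarest classes, + j + and w + v, are the double crossovers. Comparing them with the parentals, only the j allele has switched, so j is the middle locus and the order is w – j – v.
Crossovers in the w–j interval produce the single-crossover classes w + + and + j v (51 + 43 = 94) plus the double crossovers (11).
RF(w–j) = (94 + 11) / 568 = 105/568 = 0.1849 → 18.5 map units.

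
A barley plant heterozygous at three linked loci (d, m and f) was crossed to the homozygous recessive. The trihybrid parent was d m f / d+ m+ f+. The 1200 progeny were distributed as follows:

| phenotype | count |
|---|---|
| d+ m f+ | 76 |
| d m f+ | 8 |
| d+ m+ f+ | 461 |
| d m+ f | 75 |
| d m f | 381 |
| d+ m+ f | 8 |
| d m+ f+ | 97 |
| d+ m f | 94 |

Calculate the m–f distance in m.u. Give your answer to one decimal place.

13.9 m.u.

The two rarest classes, d m f+ and d+ m+ f, are the double crossovers. Comparing them with the parentals, only the f allele has switched, so f is the middle locus and the order is d – f – m.
Crossovers in the f–m interval produce the single-crossover classes d m+ f and d+ m f+ (75 + 76 = 151) plus the double crossovers (16).
RF(f–m) = (151 + 16) / 1200 = 167/1200 = 0.1392 → 13.9 m.u.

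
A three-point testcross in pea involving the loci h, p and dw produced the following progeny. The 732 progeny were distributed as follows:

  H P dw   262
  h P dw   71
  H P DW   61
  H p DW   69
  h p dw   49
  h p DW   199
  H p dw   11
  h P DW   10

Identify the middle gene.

The two most frequent reciprocal classes, H P dw and h p DW, are the parental types, so the F1 was H P dw / h p DW.
The two rarest classes, H p dw and h P DW, are the double crossovers. Comparing them with the parentals, only the p allele has switched, so p is the middle locus and the order is dw – p – h.

p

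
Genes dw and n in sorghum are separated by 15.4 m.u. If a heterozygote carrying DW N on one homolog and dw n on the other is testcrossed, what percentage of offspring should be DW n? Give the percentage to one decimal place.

7.7%

A map distance of 15.4 m.u. corresponds to a recombination frequency of 0.154.
The F1 is DW N / dw n, so DW n is a recombinant gamete class with expected frequency r/2 = 0.154/2 = 0.0770.
That is 0.0770 = 7.7% of the progeny.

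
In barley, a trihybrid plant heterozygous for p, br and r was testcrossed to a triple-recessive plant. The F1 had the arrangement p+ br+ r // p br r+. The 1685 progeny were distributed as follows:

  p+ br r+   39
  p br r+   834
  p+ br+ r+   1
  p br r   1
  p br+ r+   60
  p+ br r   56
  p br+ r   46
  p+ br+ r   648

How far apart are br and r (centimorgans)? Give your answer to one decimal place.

7.0 centimorgans

The two rarest classes, p+ br+ r+ and p br r, are the double crossovers. Comparing them with the parentals, only the r allele has switched, so r is the middle locus and the order is br – r – p.
Crossovers in the br–r interval produce the single-crossover classes p+ br r and p br+ r+ (56 + 60 = 116) plus the double crossovers (2).
RF(br–r) = (116 + 2) / 1685 = 118/1685 = 0.0700 → 7.0 centimorgans.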